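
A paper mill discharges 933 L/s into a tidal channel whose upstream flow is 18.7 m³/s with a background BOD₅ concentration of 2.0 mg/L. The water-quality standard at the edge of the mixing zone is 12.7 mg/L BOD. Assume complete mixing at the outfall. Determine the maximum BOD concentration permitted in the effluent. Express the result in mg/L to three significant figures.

933 L/s = 0.933 m³/s.
Mass balance: 12.7·19.63 = 0.933·Cₑ + 18.7·2.
Cₑ = (249.3 − 37.4) / 0.933 = 227.2 mg/L.

227 mg/L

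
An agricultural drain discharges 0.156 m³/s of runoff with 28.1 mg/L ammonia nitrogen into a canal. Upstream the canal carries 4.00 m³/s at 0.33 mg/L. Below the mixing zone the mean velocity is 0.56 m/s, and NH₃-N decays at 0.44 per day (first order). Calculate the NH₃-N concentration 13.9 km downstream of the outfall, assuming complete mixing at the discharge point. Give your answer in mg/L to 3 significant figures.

After complete mixing, C₀ = (0.156·28.1 + 4·0.33) / 4.156 = 1.372 mg/L.
Travel time t = 1.39e+04 m / 0.56 m/s = 2.482e+04 s = 0.2873 d.
C = 1.372·exp(−0.44·0.2873) = 1.372·0.8813 = 1.209 mg/L.

1.21 mg/L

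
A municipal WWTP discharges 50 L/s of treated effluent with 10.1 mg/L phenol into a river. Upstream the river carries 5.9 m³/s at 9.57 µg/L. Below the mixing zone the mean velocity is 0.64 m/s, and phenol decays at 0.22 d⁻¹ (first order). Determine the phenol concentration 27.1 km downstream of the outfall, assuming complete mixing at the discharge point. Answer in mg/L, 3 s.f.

50 L/s = 0.05 m³/s.
9.57 µg/L = 0.00957 mg/L.
After complete mixing, C₀ = (0.05·10.1 + 5.9·0.00957) / 5.95 = 0.09436 mg/L.
Travel time t = 2.71e+04 m / 0.64 m/s = 4.234e+04 s = 0.4901 d.
C = 0.09436·exp(−0.22·0.4901) = 0.09436·0.8978 = 0.08472 mg/L.

0.0847 mg/L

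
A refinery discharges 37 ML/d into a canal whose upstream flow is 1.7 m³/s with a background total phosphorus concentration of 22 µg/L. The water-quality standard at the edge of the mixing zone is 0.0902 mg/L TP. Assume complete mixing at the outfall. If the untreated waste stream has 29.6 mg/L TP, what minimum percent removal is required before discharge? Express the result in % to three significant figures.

98.8 %

37 ML/d = 0.4282 m³/s.
22 µg/L = 0.022 mg/L.
Mass balance: 0.0902·2.128 = 0.4282·Cₑ + 1.7·0.022.
Cₑ = (0.192 − 0.0374) / 0.4282 = 0.3609 mg/L.
Required removal = 1 − 0.3609/29.6 = 98.78 %.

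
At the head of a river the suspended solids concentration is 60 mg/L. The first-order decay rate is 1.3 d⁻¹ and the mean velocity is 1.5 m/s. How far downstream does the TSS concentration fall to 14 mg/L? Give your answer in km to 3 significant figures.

145 km

From C = C₀·e^(−kt), t = ln(C₀/C)/k = ln(60/14)/1.3 = 1.455/1.3 = 1.119 d.
Distance = v·t = 1.5 m/s × 9.672e+04 s = 1.451e+05 m = 145.1 km.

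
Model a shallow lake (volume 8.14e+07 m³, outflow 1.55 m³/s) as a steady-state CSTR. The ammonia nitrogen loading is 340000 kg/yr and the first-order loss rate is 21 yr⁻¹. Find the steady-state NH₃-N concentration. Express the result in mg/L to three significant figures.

Outflow Q = 1.55 m³/s × 3.156e+07 s/yr = 4.891e+07 m³/yr.
Steady-state CSTR mass balance: W = Q·C + k·V·C, so C = W/(Q + kV).
Q + kV = 4.891e+07 + 21·8.14e+07 = 1.758e+09 m³/yr.
C = 340000/1.758e+09 = 0.0001934 kg/m³ = 0.1934 mg/L.

0.193 mg/L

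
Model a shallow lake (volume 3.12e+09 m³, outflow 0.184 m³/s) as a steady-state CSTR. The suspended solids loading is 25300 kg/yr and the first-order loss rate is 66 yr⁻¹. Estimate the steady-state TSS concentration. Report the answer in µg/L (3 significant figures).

0.123 µg/L

Outflow Q = 0.184 m³/s × 3.156e+07 s/yr = 5.807e+06 m³/yr.
Steady-state CSTR mass balance: W = Q·C + k·V·C, so C = W/(Q + kV).
Q + kV = 5.807e+06 + 66·3.12e+09 = 2.059e+11 m³/yr.
C = 25300/2.059e+11 = 1.229e-07 kg/m³ = 0.0001229 mg/L = 0.1229 µg/L.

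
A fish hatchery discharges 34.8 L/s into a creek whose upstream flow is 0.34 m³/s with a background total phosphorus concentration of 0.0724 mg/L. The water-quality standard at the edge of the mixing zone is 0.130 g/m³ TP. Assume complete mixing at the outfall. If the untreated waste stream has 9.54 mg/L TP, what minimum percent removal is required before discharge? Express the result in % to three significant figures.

34.8 L/s = 0.0348 m³/s.
Mass balance: 0.13·0.3748 = 0.0348·Cₑ + 0.34·0.0724.
Cₑ = (0.04872 − 0.02462) / 0.0348 = 0.6928 mg/L.
Required removal = 1 − 0.6928/9.54 = 92.74 %.

92.7 %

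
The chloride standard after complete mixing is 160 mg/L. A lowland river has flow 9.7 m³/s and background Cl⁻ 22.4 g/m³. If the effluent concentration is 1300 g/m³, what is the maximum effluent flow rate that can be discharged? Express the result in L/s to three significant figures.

1170 L/s

Mass balance at complete mixing: C_std·(Q_w + Q_r) = Q_w·C_e + Q_r·C_b.
Rearranging, Q_w = Q_r·(C_std − C_b)/(C_e − C_std) = 9.7·(160 − 22.4) / (1300 − 160) = 1.171 m³/s.
= 1171 L/s.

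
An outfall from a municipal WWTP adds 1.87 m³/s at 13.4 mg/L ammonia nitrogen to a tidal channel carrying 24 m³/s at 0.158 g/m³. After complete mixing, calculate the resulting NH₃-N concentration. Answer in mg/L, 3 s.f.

By mass balance at complete mixing, C = (1.87·13.4 + 24·0.158) / (1.87 + 24) = 28.85/25.87 = 1.115 mg/L.

1.12 mg/L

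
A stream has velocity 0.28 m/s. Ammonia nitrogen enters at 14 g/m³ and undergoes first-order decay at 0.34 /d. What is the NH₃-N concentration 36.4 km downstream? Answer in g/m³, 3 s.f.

8.39 g/m³

Travel time t = 36.4 km / 0.28 m/s = 3.64e+04/0.28 = 1.3e+05 s = 1.505 d.
First-order decay: C = 14·exp(−0.34·1.505) = 14·0.5996 = 8.394 g/m³.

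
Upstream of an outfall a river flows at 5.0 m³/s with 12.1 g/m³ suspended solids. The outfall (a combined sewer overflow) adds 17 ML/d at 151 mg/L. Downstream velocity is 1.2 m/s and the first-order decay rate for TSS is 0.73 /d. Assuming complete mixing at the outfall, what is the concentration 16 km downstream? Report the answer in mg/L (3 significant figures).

17 ML/d = 0.1968 m³/s.
After complete mixing, C₀ = (0.1968·151 + 5·12.1) / 5.197 = 17.36 mg/L.
Travel time t = 1.6e+04 m / 1.2 m/s = 1.333e+04 s = 0.1543 d.
C = 17.36·exp(−0.73·0.1543) = 17.36·0.8935 = 15.51 mg/L.

15.5 mg/L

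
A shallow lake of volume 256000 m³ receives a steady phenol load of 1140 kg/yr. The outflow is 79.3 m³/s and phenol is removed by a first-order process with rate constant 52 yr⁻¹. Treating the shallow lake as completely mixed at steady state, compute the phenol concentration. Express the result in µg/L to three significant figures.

Outflow Q = 79.3 m³/s × 3.156e+07 s/yr = 2.503e+09 m³/yr.
Steady-state CSTR mass balance: W = Q·C + k·V·C, so C = W/(Q + kV).
Q + kV = 2.503e+09 + 52·256000 = 2.516e+09 m³/yr.
C = 1140/2.516e+09 = 4.531e-07 kg/m³ = 0.0004531 mg/L = 0.4531 µg/L.

0.453 µg/L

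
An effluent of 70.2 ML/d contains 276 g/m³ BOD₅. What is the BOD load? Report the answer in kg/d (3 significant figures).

70.2 ML/d = 0.8125 m³/s.
Mass flux = Q·C = 0.8125 m³/s × 276 g/m³ = 224.2 g/s.
= 224.2 g/s × 86.4 = 1.938e+04 kg/d.

19400 kg/d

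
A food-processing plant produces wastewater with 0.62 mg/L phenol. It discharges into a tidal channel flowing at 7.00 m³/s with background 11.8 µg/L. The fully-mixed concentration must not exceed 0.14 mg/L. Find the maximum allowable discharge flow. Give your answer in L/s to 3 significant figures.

11.8 µg/L = 0.0118 mg/L.
Mass balance at complete mixing: C_std·(Q_w + Q_r) = Q_w·C_e + Q_r·C_b.
Rearranging, Q_w = Q_r·(C_std − C_b)/(C_e − C_std) = 7.00·(0.14 − 0.0118) / (0.62 − 0.14) = 1.87 m³/s.
= 1870 L/s.

1870 L/s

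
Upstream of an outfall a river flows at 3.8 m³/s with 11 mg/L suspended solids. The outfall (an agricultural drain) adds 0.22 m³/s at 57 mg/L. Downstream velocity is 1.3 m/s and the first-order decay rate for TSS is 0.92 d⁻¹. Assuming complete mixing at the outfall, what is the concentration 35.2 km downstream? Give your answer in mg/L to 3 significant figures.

After complete mixing, C₀ = (0.22·57 + 3.8·11) / 4.02 = 13.52 mg/L.
Travel time t = 3.52e+04 m / 1.3 m/s = 2.708e+04 s = 0.3134 d.
C = 13.52·exp(−0.92·0.3134) = 13.52·0.7495 = 10.13 mg/L.

10.1 mg/L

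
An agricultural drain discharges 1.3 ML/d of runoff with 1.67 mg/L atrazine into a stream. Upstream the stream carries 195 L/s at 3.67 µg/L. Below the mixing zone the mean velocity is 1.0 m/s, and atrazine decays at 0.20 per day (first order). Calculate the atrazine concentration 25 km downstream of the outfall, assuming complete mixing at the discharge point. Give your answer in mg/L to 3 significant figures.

1.3 ML/d = 0.01505 m³/s.
195 L/s = 0.195 m³/s.
3.67 µg/L = 0.00367 mg/L.
After complete mixing, C₀ = (0.01505·1.67 + 0.195·0.00367) / 0.21 = 0.123 mg/L.
Travel time t = 2.5e+04 m / 1.0 m/s = 2.5e+04 s = 0.2894 d.
C = 0.123·exp(−0.20·0.2894) = 0.123·0.9438 = 0.1161 mg/L.

0.116 mg/L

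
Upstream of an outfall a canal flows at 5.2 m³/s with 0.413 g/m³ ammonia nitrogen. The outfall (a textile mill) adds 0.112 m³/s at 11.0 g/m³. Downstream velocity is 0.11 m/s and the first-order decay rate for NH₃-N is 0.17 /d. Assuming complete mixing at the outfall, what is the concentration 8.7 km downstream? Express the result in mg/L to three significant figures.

0.545 mg/L

After complete mixing, C₀ = (0.112·11 + 5.2·0.413) / 5.312 = 0.6362 mg/L.
Travel time t = 8700 m / 0.11 m/s = 7.909e+04 s = 0.9154 d.
C = 0.6362·exp(−0.17·0.9154) = 0.6362·0.8559 = 0.5445 mg/L.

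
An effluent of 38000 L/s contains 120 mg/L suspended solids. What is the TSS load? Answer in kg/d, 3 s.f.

38000 L/s = 38 m³/s.
Mass flux = Q·C = 38 m³/s × 120 g/m³ = 4560 g/s.
= 4560 g/s × 86.4 = 3.94e+05 kg/d.

394000 kg/d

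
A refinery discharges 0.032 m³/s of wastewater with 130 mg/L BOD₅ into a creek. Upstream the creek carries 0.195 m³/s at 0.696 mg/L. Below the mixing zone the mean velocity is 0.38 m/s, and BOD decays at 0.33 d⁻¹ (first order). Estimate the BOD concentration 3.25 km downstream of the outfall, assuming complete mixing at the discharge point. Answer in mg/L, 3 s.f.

18.3 mg/L

After complete mixing, C₀ = (0.032·130 + 0.195·0.696) / 0.227 = 18.92 mg/L.
Travel time t = 3250 m / 0.38 m/s = 8553 s = 0.09899 d.
C = 18.92·exp(−0.33·0.09899) = 18.92·0.9679 = 18.32 mg/L.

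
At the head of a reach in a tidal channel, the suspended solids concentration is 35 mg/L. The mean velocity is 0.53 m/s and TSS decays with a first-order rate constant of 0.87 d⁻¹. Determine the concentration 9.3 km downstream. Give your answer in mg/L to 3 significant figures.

29.3 mg/L

Travel time t = 9.3 km / 0.53 m/s = 9300/0.53 = 1.755e+04 s = 0.2031 d.
First-order decay: C = 35·exp(−0.87·0.2031) = 35·0.838 = 29.33 mg/L.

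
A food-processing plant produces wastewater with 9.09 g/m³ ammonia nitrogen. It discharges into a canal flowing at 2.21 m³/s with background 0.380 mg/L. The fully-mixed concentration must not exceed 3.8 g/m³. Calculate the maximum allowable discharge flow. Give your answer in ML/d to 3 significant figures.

123 ML/d

Mass balance at complete mixing: C_std·(Q_w + Q_r) = Q_w·C_e + Q_r·C_b.
Rearranging, Q_w = Q_r·(C_std − C_b)/(C_e − C_std) = 2.21·(3.8 − 0.38) / (9.09 − 3.8) = 1.429 m³/s.
= 123.4 ML/d.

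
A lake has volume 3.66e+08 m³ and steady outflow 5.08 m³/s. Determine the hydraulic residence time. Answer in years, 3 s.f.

2.28 yr

Q = 5.08 m³/s × 3.156e+07 s/yr = 1.603e+08 m³/yr.
Hydraulic residence time τ = V/Q = 3.66e+08/1.603e+08 = 2.283 yr.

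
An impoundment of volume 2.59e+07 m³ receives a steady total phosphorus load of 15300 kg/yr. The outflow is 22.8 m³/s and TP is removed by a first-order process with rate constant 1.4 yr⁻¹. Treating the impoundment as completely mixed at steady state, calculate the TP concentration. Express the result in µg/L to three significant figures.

20.2 µg/L

Outflow Q = 22.8 m³/s × 3.156e+07 s/yr = 7.195e+08 m³/yr.
Steady-state CSTR mass balance: W = Q·C + k·V·C, so C = W/(Q + kV).
Q + kV = 7.195e+08 + 1.4·2.59e+07 = 7.558e+08 m³/yr.
C = 15300/7.558e+08 = 2.024e-05 kg/m³ = 0.02024 mg/L = 20.24 µg/L.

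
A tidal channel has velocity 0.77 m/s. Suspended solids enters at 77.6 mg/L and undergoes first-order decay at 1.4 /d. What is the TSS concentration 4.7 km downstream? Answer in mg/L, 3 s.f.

70.3 mg/L

Travel time t = 4.7 km / 0.77 m/s = 4700/0.77 = 6104 s = 0.07065 d.
First-order decay: C = 77.6·exp(−1.4·0.07065) = 77.6·0.9058 = 70.29 mg/L.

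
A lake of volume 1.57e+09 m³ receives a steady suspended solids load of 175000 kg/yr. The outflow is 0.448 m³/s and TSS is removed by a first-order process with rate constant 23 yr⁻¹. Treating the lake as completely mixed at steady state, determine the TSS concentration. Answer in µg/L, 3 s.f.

Outflow Q = 0.448 m³/s × 3.156e+07 s/yr = 1.414e+07 m³/yr.
Steady-state CSTR mass balance: W = Q·C + k·V·C, so C = W/(Q + kV).
Q + kV = 1.414e+07 + 23·1.57e+09 = 3.612e+10 m³/yr.
C = 175000/3.612e+10 = 4.844e-06 kg/m³ = 0.004844 mg/L = 4.844 µg/L.

4.84 µg/L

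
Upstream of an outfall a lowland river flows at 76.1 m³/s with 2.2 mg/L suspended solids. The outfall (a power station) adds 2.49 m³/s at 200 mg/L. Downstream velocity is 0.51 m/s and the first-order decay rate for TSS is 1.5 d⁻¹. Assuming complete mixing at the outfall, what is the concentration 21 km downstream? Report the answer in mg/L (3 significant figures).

4.14 mg/L

After complete mixing, C₀ = (2.49·200 + 76.1·2.2) / 78.59 = 8.467 mg/L.
Travel time t = 2.1e+04 m / 0.51 m/s = 4.118e+04 s = 0.4766 d.
C = 8.467·exp(−1.5·0.4766) = 8.467·0.4893 = 4.143 mg/L.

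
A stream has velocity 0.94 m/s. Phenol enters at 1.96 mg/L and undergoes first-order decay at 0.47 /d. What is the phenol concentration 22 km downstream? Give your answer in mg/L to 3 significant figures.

1.73 mg/L

Travel time t = 22 km / 0.94 m/s = 2.2e+04/0.94 = 2.34e+04 s = 0.2709 d.
First-order decay: C = 1.96·exp(−0.47·0.2709) = 1.96·0.8805 = 1.726 mg/L.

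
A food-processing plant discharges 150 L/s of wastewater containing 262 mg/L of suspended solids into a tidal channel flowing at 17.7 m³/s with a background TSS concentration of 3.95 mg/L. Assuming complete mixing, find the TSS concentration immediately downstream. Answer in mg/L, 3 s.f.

150 L/s = 0.15 m³/s.
By mass balance at complete mixing, C = (0.15·262 + 17.7·3.95) / (0.15 + 17.7) = 109.2/17.85 = 6.118 mg/L.

6.12 mg/L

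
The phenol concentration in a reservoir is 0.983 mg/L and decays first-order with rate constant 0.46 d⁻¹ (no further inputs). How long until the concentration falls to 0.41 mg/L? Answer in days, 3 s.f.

t = ln(C₀/C)/k = ln(0.983/0.41)/0.46 = 0.8745/0.46 = 1.901 d.

1.90 d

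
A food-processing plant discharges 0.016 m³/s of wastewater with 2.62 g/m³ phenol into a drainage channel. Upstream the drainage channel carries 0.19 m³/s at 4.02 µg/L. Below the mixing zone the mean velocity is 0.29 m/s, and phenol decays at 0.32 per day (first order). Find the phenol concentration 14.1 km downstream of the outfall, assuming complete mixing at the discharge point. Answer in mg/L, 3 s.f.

0.173 mg/L

4.02 µg/L = 0.00402 mg/L.
After complete mixing, C₀ = (0.016·2.62 + 0.19·0.00402) / 0.206 = 0.2072 mg/L.
Travel time t = 1.41e+04 m / 0.29 m/s = 4.862e+04 s = 0.5627 d.
C = 0.2072·exp(−0.32·0.5627) = 0.2072·0.8352 = 0.1731 mg/L.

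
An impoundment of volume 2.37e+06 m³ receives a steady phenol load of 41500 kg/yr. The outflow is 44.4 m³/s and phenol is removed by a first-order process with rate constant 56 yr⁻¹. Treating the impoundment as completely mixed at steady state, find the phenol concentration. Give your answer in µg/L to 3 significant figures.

27.1 µg/L

Outflow Q = 44.4 m³/s × 3.156e+07 s/yr = 1.401e+09 m³/yr.
Steady-state CSTR mass balance: W = Q·C + k·V·C, so C = W/(Q + kV).
Q + kV = 1.401e+09 + 56·2.37e+06 = 1.534e+09 m³/yr.
C = 41500/1.534e+09 = 2.706e-05 kg/m³ = 0.02706 mg/L = 27.06 µg/L.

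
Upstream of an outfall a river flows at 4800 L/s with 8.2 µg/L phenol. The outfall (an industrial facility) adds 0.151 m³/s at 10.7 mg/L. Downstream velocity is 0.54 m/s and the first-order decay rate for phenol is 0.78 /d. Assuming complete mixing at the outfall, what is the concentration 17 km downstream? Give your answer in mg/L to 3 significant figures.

4800 L/s = 4.8 m³/s.
8.2 µg/L = 0.0082 mg/L.
After complete mixing, C₀ = (0.151·10.7 + 4.8·0.0082) / 4.951 = 0.3343 mg/L.
Travel time t = 1.7e+04 m / 0.54 m/s = 3.148e+04 s = 0.3644 d.
C = 0.3343·exp(−0.78·0.3644) = 0.3343·0.7526 = 0.2516 mg/L.

0.252 mg/L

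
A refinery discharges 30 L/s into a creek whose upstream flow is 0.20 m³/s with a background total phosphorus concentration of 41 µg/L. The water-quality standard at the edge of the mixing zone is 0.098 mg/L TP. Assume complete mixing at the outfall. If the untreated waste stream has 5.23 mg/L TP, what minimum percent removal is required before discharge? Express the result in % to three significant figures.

90.9 %

30 L/s = 0.03 m³/s.
41 µg/L = 0.041 mg/L.
Mass balance: 0.098·0.23 = 0.03·Cₑ + 0.2·0.041.
Cₑ = (0.02254 − 0.0082) / 0.03 = 0.478 mg/L.
Required removal = 1 − 0.478/5.23 = 90.86 %.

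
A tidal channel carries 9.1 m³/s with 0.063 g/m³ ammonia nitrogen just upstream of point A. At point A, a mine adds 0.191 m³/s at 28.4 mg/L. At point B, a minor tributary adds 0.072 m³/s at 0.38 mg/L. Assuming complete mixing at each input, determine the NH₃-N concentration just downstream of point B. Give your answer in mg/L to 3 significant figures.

0.643 mg/L

After input A: C = (9.1·0.063 + 0.191·28.4) / 9.291 = 0.6455 mg/L.
After input B: C = (9.291·0.6455 + 0.072·0.38) / 9.363 = 0.6435 mg/L.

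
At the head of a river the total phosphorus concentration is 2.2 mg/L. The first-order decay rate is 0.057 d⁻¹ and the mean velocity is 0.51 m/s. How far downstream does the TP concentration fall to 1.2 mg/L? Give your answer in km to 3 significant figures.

From C = C₀·e^(−kt), t = ln(C₀/C)/k = ln(2.2/1.2)/0.057 = 0.6061/0.057 = 10.63 d.
Distance = v·t = 0.51 m/s × 9.188e+05 s = 4.686e+05 m = 468.6 km.

469 km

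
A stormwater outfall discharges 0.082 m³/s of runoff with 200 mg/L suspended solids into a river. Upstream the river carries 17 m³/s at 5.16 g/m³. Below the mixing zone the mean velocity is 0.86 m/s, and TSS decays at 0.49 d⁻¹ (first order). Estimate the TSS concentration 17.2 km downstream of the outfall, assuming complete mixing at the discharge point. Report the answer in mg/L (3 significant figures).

After complete mixing, C₀ = (0.082·200 + 17·5.16) / 17.08 = 6.095 mg/L.
Travel time t = 1.72e+04 m / 0.86 m/s = 2e+04 s = 0.2315 d.
C = 6.095·exp(−0.49·0.2315) = 6.095·0.8928 = 5.442 mg/L.

5.44 mg/L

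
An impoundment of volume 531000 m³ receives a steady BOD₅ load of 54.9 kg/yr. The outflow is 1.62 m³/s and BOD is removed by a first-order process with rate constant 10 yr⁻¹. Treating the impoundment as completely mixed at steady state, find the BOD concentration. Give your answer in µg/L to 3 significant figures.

Outflow Q = 1.62 m³/s × 3.156e+07 s/yr = 5.112e+07 m³/yr.
Steady-state CSTR mass balance: W = Q·C + k·V·C, so C = W/(Q + kV).
Q + kV = 5.112e+07 + 10·531000 = 5.643e+07 m³/yr.
C = 54.9/5.643e+07 = 9.728e-07 kg/m³ = 0.0009728 mg/L = 0.9728 µg/L.

0.973 µg/L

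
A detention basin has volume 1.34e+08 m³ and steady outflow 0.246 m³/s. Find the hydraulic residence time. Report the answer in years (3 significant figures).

17.3 yr

Q = 0.246 m³/s × 3.156e+07 s/yr = 7.763e+06 m³/yr.
Hydraulic residence time τ = V/Q = 1.34e+08/7.763e+06 = 17.26 yr.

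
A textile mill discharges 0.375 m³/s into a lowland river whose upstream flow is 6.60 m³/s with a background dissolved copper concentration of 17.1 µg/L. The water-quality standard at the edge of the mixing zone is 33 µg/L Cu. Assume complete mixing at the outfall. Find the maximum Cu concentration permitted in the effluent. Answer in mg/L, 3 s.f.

0.313 mg/L

17.1 µg/L = 0.0171 mg/L.
33 µg/L = 0.033 mg/L.
Mass balance: 0.033·6.975 = 0.375·Cₑ + 6.6·0.0171.
Cₑ = (0.2302 − 0.1129) / 0.375 = 0.3128 mg/L.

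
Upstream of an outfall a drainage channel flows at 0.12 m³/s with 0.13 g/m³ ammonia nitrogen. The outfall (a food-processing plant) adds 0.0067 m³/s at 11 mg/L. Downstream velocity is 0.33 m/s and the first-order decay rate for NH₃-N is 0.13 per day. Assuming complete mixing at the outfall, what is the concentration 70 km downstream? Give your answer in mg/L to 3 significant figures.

After complete mixing, C₀ = (0.0067·11 + 0.12·0.13) / 0.1267 = 0.7048 mg/L.
Travel time t = 7e+04 m / 0.33 m/s = 2.121e+05 s = 2.455 d.
C = 0.7048·exp(−0.13·2.455) = 0.7048·0.7268 = 0.5122 mg/L.

0.512 mg/L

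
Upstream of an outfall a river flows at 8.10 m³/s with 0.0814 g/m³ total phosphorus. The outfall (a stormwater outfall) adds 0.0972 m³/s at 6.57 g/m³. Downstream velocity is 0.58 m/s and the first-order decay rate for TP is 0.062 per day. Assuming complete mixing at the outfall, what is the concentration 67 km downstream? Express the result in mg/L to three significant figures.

0.146 mg/L

After complete mixing, C₀ = (0.0972·6.57 + 8.1·0.0814) / 8.197 = 0.1583 mg/L.
Travel time t = 6.7e+04 m / 0.58 m/s = 1.155e+05 s = 1.337 d.
C = 0.1583·exp(−0.062·1.337) = 0.1583·0.9204 = 0.1457 mg/L.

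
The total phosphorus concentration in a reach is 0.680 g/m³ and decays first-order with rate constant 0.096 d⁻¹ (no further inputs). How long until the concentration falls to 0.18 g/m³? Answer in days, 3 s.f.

13.8 d

t = ln(C₀/C)/k = ln(0.680/0.18)/0.096 = 1.329/0.096 = 13.85 d.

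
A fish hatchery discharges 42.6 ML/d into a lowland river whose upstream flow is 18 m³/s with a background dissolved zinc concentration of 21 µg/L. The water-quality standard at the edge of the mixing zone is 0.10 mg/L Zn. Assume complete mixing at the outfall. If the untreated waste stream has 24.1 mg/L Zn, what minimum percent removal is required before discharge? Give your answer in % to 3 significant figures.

42.6 ML/d = 0.4931 m³/s.
21 µg/L = 0.021 mg/L.
Mass balance: 0.1·18.49 = 0.4931·Cₑ + 18·0.021.
Cₑ = (1.849 − 0.378) / 0.4931 = 2.984 mg/L.
Required removal = 1 − 2.984/24.1 = 87.62 %.

87.6 %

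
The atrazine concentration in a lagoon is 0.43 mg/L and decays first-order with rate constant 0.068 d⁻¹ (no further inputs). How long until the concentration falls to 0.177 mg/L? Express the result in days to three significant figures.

t = ln(C₀/C)/k = ln(0.43/0.177)/0.068 = 0.8876/0.068 = 13.05 d.

13.1 d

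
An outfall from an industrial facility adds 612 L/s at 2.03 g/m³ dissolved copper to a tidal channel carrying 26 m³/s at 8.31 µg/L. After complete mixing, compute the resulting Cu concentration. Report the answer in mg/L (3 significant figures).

612 L/s = 0.612 m³/s.
8.31 µg/L = 0.00831 mg/L.
Flow-weighted mixing gives C = (0.612·2.03 + 26·0.00831) / (0.612 + 26) = 1.458/26.61 = 0.0548 mg/L.

0.0548 mg/L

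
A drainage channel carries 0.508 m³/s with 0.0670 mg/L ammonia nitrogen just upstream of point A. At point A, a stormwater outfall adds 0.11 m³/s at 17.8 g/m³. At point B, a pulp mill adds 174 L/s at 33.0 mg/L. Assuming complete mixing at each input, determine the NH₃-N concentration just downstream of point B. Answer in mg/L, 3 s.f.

9.77 mg/L

After input A: C = (0.508·0.067 + 0.11·17.8) / 0.618 = 3.223 mg/L.
174 L/s = 0.174 m³/s.
After input B: C = (0.618·3.223 + 0.174·33) / 0.792 = 9.765 mg/L.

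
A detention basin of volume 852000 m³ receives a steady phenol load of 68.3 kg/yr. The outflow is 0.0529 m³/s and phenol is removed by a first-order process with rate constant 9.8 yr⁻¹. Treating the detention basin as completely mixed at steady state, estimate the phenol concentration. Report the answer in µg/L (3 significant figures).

Outflow Q = 0.0529 m³/s × 3.156e+07 s/yr = 1.669e+06 m³/yr.
Steady-state CSTR mass balance: W = Q·C + k·V·C, so C = W/(Q + kV).
Q + kV = 1.669e+06 + 9.8·852000 = 1.002e+07 m³/yr.
C = 68.3/1.002e+07 = 6.817e-06 kg/m³ = 0.006817 mg/L = 6.817 µg/L.

6.82 µg/L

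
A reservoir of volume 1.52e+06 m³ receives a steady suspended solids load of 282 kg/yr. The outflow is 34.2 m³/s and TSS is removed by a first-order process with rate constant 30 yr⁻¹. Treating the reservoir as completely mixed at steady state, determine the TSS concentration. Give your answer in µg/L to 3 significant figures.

Outflow Q = 34.2 m³/s × 3.156e+07 s/yr = 1.079e+09 m³/yr.
Steady-state CSTR mass balance: W = Q·C + k·V·C, so C = W/(Q + kV).
Q + kV = 1.079e+09 + 30·1.52e+06 = 1.125e+09 m³/yr.
C = 282/1.125e+09 = 2.507e-07 kg/m³ = 0.0002507 mg/L = 0.2507 µg/L.

0.251 µg/L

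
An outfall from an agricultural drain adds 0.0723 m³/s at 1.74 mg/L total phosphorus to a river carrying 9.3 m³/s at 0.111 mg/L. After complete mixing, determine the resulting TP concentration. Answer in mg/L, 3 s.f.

Conservation of mass across the mixing zone: C = (0.0723·1.74 + 9.3·0.111) / (0.0723 + 9.3) = 1.158/9.372 = 0.1236 mg/L.

0.124 mg/L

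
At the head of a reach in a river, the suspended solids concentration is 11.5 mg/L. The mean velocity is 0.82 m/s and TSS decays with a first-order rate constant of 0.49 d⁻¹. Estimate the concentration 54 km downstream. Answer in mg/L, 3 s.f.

7.92 mg/L

Travel time t = 54 km / 0.82 m/s = 5.4e+04/0.82 = 6.585e+04 s = 0.7622 d.
First-order decay: C = 11.5·exp(−0.49·0.7622) = 11.5·0.6883 = 7.916 mg/L.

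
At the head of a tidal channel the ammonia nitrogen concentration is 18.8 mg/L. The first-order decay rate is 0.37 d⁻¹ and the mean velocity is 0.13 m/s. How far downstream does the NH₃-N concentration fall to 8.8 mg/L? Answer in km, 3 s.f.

From C = C₀·e^(−kt), t = ln(C₀/C)/k = ln(18.8/8.8)/0.37 = 0.7591/0.37 = 2.052 d.
Distance = v·t = 0.13 m/s × 1.773e+05 s = 2.304e+04 m = 23.04 km.

23.0 km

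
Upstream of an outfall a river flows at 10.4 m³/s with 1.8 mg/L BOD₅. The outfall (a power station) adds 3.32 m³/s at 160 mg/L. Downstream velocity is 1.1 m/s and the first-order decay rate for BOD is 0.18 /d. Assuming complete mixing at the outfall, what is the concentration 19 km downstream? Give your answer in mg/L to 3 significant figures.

After complete mixing, C₀ = (3.32·160 + 10.4·1.8) / 13.72 = 40.08 mg/L.
Travel time t = 1.9e+04 m / 1.1 m/s = 1.727e+04 s = 0.1999 d.
C = 40.08·exp(−0.18·0.1999) = 40.08·0.9647 = 38.66 mg/L.

38.7 mg/L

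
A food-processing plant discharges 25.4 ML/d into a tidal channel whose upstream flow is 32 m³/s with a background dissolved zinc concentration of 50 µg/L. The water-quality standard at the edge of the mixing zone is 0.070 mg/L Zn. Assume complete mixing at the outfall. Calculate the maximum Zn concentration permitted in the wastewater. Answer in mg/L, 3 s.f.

25.4 ML/d = 0.294 m³/s.
50 µg/L = 0.05 mg/L.
Mass balance: 0.07·32.29 = 0.294·Cₑ + 32·0.05.
Cₑ = (2.261 − 1.6) / 0.294 = 2.247 mg/L.

2.25 mg/L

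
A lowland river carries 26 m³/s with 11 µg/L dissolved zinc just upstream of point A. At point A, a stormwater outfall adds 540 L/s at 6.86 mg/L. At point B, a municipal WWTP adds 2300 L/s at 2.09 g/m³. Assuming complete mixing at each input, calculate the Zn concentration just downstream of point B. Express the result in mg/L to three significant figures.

11 µg/L = 0.011 mg/L.
540 L/s = 0.54 m³/s.
After input A: C = (26·0.011 + 0.54·6.86) / 26.54 = 0.1504 mg/L.
2300 L/s = 2.3 m³/s.
After input B: C = (26.54·0.1504 + 2.3·2.09) / 28.84 = 0.305 mg/L.

0.305 mg/L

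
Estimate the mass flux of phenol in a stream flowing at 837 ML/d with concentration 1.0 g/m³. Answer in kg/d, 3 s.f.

837 kg/d

837 ML/d = 9.688 m³/s.
Mass flux = Q·C = 9.688 m³/s × 1 g/m³ = 9.688 g/s.
= 9.688 g/s × 86.4 = 837 kg/d.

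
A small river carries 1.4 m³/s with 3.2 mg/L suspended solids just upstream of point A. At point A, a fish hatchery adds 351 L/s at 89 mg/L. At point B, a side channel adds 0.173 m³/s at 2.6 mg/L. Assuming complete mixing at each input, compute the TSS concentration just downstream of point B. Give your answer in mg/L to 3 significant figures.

351 L/s = 0.351 m³/s.
After input A: C = (1.4·3.2 + 0.351·89) / 1.751 = 20.4 mg/L.
After input B: C = (1.751·20.4 + 0.173·2.6) / 1.924 = 18.8 mg/L.

18.8 mg/L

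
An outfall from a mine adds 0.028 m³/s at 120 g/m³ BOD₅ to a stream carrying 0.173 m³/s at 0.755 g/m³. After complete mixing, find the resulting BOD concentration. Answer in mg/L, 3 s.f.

17.4 mg/L

Conservation of mass across the mixing zone: C = (0.028·120 + 0.173·0.755) / (0.028 + 0.173) = 3.491/0.201 = 17.37 mg/L.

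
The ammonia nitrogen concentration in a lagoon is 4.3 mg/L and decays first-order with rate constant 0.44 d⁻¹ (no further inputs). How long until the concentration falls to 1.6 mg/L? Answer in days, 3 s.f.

2.25 d

t = ln(C₀/C)/k = ln(4.3/1.6)/0.44 = 0.9886/0.44 = 2.247 d.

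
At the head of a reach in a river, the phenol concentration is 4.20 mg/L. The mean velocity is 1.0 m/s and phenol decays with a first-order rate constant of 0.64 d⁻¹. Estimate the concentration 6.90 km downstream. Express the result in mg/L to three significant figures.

3.99 mg/L

Travel time t = 6.90 km / 1.0 m/s = 6900/1.0 = 6900 s = 0.07986 d.
First-order decay: C = 4.20·exp(−0.64·0.07986) = 4.20·0.9502 = 3.991 mg/L.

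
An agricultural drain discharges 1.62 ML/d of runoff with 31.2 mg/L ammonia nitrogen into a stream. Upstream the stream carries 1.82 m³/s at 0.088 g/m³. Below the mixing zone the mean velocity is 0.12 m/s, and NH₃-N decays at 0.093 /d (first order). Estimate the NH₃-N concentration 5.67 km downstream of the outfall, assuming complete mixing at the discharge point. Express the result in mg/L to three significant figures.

1.62 ML/d = 0.01875 m³/s.
After complete mixing, C₀ = (0.01875·31.2 + 1.82·0.088) / 1.839 = 0.4053 mg/L.
Travel time t = 5670 m / 0.12 m/s = 4.725e+04 s = 0.5469 d.
C = 0.4053·exp(−0.093·0.5469) = 0.4053·0.9504 = 0.3852 mg/L.

0.385 mg/L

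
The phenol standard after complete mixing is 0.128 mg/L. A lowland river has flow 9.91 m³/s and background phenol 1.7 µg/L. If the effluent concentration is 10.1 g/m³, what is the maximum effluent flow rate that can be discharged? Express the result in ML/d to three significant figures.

10.8 ML/d

1.7 µg/L = 0.0017 mg/L.
Mass balance at complete mixing: C_std·(Q_w + Q_r) = Q_w·C_e + Q_r·C_b.
Rearranging, Q_w = Q_r·(C_std − C_b)/(C_e − C_std) = 9.91·(0.128 − 0.0017) / (10.1 − 0.128) = 0.1255 m³/s.
= 10.84 ML/d.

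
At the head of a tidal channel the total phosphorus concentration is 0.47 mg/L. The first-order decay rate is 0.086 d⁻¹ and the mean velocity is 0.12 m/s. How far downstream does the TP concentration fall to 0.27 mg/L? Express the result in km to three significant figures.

From C = C₀·e^(−kt), t = ln(C₀/C)/k = ln(0.47/0.27)/0.086 = 0.5543/0.086 = 6.445 d.
Distance = v·t = 0.12 m/s × 5.569e+05 s = 6.683e+04 m = 66.83 km.

66.8 km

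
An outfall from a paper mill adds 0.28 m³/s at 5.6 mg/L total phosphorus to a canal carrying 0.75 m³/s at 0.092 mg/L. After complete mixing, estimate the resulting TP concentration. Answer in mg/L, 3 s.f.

By mass balance at complete mixing, C = (0.28·5.6 + 0.75·0.092) / (0.28 + 0.75) = 1.637/1.03 = 1.589 mg/L.

1.59 mg/L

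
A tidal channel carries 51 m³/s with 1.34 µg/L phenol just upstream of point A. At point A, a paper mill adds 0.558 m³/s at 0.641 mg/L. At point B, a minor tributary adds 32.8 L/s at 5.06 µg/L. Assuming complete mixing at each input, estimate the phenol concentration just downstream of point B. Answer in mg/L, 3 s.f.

0.00826 mg/L

1.34 µg/L = 0.00134 mg/L.
After input A: C = (51·0.00134 + 0.558·0.641) / 51.56 = 0.008263 mg/L.
32.8 L/s = 0.0328 m³/s.
5.06 µg/L = 0.00506 mg/L.
After input B: C = (51.56·0.008263 + 0.0328·0.00506) / 51.59 = 0.008261 mg/L.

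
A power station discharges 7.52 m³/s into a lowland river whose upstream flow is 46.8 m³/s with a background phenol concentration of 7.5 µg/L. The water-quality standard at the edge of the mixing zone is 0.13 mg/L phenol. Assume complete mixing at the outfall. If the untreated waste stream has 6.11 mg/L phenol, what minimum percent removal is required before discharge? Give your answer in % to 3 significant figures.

85.4 %

7.5 µg/L = 0.0075 mg/L.
Mass balance: 0.13·54.32 = 7.52·Cₑ + 46.8·0.0075.
Cₑ = (7.062 − 0.351) / 7.52 = 0.8924 mg/L.
Required removal = 1 − 0.8924/6.11 = 85.39 %.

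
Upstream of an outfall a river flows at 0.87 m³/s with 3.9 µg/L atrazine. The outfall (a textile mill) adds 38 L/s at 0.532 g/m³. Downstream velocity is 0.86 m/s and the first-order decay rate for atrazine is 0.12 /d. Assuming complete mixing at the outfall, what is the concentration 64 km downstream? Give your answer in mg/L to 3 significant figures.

38 L/s = 0.038 m³/s.
3.9 µg/L = 0.0039 mg/L.
After complete mixing, C₀ = (0.038·0.532 + 0.87·0.0039) / 0.908 = 0.026 mg/L.
Travel time t = 6.4e+04 m / 0.86 m/s = 7.442e+04 s = 0.8613 d.
C = 0.026·exp(−0.12·0.8613) = 0.026·0.9018 = 0.02345 mg/L.

0.0234 mg/L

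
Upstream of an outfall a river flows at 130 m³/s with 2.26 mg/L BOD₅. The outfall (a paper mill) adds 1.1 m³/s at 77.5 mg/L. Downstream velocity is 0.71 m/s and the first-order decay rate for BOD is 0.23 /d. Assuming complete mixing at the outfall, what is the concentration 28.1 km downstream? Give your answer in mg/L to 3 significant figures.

2.60 mg/L

After complete mixing, C₀ = (1.1·77.5 + 130·2.26) / 131.1 = 2.891 mg/L.
Travel time t = 2.81e+04 m / 0.71 m/s = 3.958e+04 s = 0.4581 d.
C = 2.891·exp(−0.23·0.4581) = 2.891·0.9 = 2.602 mg/L.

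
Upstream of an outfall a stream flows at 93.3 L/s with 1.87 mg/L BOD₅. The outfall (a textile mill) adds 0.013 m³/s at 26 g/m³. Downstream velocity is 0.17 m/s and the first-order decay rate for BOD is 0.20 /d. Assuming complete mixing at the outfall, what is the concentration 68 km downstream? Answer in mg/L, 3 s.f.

93.3 L/s = 0.0933 m³/s.
After complete mixing, C₀ = (0.013·26 + 0.0933·1.87) / 0.1063 = 4.821 mg/L.
Travel time t = 6.8e+04 m / 0.17 m/s = 4e+05 s = 4.63 d.
C = 4.821·exp(−0.20·4.63) = 4.821·0.3962 = 1.91 mg/L.

1.91 mg/L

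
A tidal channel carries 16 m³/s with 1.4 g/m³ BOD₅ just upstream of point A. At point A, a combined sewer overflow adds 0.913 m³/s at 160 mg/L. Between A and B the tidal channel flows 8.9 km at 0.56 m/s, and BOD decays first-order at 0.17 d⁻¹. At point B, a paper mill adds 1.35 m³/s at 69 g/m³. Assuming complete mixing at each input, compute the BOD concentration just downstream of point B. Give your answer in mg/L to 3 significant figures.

14.0 mg/L

After input A: C = (16·1.4 + 0.913·160) / 16.91 = 9.962 mg/L.
Over the 8.9 km reach to input B (t = 1.589e+04 s = 0.1839 d), decay gives C = 9.962·exp(−0.17·0.1839) = 9.655 mg/L.
After input B: C = (16.91·9.655 + 1.35·69) / 18.26 = 14.04 mg/L.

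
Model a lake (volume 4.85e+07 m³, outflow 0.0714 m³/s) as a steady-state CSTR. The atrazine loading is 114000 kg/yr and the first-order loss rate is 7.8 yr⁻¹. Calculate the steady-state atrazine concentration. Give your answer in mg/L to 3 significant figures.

Outflow Q = 0.0714 m³/s × 3.156e+07 s/yr = 2.253e+06 m³/yr.
Steady-state CSTR mass balance: W = Q·C + k·V·C, so C = W/(Q + kV).
Q + kV = 2.253e+06 + 7.8·4.85e+07 = 3.806e+08 m³/yr.
C = 114000/3.806e+08 = 0.0002996 kg/m³ = 0.2996 mg/L.

0.300 mg/L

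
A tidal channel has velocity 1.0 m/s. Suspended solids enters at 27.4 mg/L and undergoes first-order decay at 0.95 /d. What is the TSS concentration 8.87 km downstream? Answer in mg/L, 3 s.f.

Travel time t = 8.87 km / 1.0 m/s = 8870/1.0 = 8870 s = 0.1027 d.
First-order decay: C = 27.4·exp(−0.95·0.1027) = 27.4·0.9071 = 24.85 mg/L.

24.9 mg/L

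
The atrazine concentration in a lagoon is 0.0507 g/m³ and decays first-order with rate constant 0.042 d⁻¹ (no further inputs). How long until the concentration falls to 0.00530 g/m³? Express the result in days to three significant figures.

53.8 d

t = ln(C₀/C)/k = ln(0.0507/0.00530)/0.042 = 2.258/0.042 = 53.77 d.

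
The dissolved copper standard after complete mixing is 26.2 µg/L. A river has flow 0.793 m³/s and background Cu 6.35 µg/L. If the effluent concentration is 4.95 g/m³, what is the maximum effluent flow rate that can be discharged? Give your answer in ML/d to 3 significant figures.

0.276 ML/d

6.35 µg/L = 0.00635 mg/L.
26.2 µg/L = 0.0262 mg/L.
Mass balance at complete mixing: C_std·(Q_w + Q_r) = Q_w·C_e + Q_r·C_b.
Rearranging, Q_w = Q_r·(C_std − C_b)/(C_e − C_std) = 0.793·(0.0262 − 0.00635) / (4.95 − 0.0262) = 0.003197 m³/s.
= 0.2762 ML/d.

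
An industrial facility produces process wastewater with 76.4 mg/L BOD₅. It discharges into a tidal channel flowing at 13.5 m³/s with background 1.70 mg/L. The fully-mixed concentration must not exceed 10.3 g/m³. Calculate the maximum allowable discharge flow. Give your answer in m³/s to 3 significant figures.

1.76 m³/s

Mass balance at complete mixing: C_std·(Q_w + Q_r) = Q_w·C_e + Q_r·C_b.
Rearranging, Q_w = Q_r·(C_std − C_b)/(C_e − C_std) = 13.5·(10.3 − 1.7) / (76.4 − 10.3) = 1.756 m³/s.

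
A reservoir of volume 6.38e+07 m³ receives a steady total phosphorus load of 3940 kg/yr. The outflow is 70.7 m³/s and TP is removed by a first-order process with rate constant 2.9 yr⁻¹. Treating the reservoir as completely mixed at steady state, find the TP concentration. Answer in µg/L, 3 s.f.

1.63 µg/L

Outflow Q = 70.7 m³/s × 3.156e+07 s/yr = 2.231e+09 m³/yr.
Steady-state CSTR mass balance: W = Q·C + k·V·C, so C = W/(Q + kV).
Q + kV = 2.231e+09 + 2.9·6.38e+07 = 2.416e+09 m³/yr.
C = 3940/2.416e+09 = 1.631e-06 kg/m³ = 0.001631 mg/L = 1.631 µg/L.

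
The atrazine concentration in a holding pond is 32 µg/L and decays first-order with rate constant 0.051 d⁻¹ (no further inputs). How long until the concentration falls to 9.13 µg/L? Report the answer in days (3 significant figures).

t = ln(C₀/C)/k = ln(32/9.13)/0.051 = 1.254/0.051 = 24.59 d.

24.6 d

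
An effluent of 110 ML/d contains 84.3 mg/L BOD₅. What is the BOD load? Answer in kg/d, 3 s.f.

110 ML/d = 1.273 m³/s.
Mass flux = Q·C = 1.273 m³/s × 84.3 g/m³ = 107.3 g/s.
= 107.3 g/s × 86.4 = 9273 kg/d.

9270 kg/d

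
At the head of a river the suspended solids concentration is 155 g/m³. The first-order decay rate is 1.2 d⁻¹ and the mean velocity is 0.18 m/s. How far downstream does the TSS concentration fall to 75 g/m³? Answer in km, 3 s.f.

From C = C₀·e^(−kt), t = ln(C₀/C)/k = ln(155/75)/1.2 = 0.7259/1.2 = 0.6049 d.
Distance = v·t = 0.18 m/s × 5.227e+04 s = 9408 m = 9.408 km.

9.41 km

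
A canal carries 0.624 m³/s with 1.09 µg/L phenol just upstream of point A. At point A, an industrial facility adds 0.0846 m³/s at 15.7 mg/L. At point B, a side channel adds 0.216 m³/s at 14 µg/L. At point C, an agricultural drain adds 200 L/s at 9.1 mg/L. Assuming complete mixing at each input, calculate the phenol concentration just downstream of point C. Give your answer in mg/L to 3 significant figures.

2.80 mg/L

1.09 µg/L = 0.00109 mg/L.
After input A: C = (0.624·0.00109 + 0.0846·15.7) / 0.7086 = 1.875 mg/L.
14 µg/L = 0.014 mg/L.
After input B: C = (0.7086·1.875 + 0.216·0.014) / 0.9246 = 1.441 mg/L.
200 L/s = 0.2 m³/s.
After input C: C = (0.9246·1.441 + 0.2·9.1) / 1.125 = 2.803 mg/L.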